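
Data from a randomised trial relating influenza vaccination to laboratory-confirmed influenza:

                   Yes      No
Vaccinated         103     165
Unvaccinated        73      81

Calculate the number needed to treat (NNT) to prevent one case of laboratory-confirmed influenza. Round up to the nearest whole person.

Risk in treated group = 103/268 = 0.38433; risk in control = 73/154 = 0.47403.
Absolute risk reduction = 0.47403 − 0.38433 = 0.08970
NNT = 1 / ARR = 1 / 0.08970 = 11.149 → round up → 12

12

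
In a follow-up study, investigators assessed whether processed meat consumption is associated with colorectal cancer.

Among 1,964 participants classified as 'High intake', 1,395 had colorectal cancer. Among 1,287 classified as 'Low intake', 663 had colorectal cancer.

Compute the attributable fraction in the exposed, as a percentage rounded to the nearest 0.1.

From the description: a = 1395, b = 569, c = 663, d = 624.
Risk in exposed = 1395/1964 = 0.71029; risk in unexposed = 663/1287 = 0.51515.
RR = 0.71029/0.51515 = 1.37879
AR% = (RR − 1)/RR × 100 = (1.37879 − 1)/1.37879 × 100 = 27.4726%

27.5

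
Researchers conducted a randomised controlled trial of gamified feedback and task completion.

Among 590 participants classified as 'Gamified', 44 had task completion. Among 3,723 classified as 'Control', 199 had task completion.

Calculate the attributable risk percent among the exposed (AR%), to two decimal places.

28.33

From the description: a = 44, b = 546, c = 199, d = 3524.
Risk in exposed = 44/590 = 0.07458; risk in unexposed = 199/3723 = 0.05345.
RR = 0.07458/0.05345 = 1.39521
AR% = (RR − 1)/RR × 100 = (1.39521 − 1)/1.39521 × 100 = 28.3264%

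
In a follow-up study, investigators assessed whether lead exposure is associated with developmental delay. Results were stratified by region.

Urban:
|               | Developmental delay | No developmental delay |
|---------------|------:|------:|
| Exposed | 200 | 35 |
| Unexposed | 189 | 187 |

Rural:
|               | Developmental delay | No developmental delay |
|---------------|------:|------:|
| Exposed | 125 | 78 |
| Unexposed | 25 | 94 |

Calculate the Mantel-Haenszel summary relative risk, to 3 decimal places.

RR_MH = Σ(aᵢ·n₀ᵢ/nᵢ) / Σ(cᵢ·n₁ᵢ/nᵢ), with n₁ᵢ = aᵢ+bᵢ (exposed), n₀ᵢ = cᵢ+dᵢ (unexposed), nᵢ = n₁ᵢ+n₀ᵢ.
Stratum 1 (Urban): n₁ = 235, n₀ = 376, n = 611; a·n₀/n = 200·376/611 = 123.0769; c·n₁/n = 189·235/611 = 72.6923
Stratum 2 (Rural): n₁ = 203, n₀ = 119, n = 322; a·n₀/n = 125·119/322 = 46.1957; c·n₁/n = 25·203/322 = 15.7609
RR_MH = (123.0769 + 46.1957) / (72.6923 + 15.7609) = 169.2726 / 88.4532 = 1.91370

1.914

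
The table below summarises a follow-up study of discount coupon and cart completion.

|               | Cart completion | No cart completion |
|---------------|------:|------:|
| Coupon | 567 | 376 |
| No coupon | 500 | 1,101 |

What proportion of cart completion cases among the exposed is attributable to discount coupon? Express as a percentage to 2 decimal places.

48.06

Cells: a = 567, b = 376, c = 500, d = 1101.
Risk in exposed = 567/943 = 0.60127; risk in unexposed = 500/1601 = 0.31230.
RR = 0.60127/0.31230 = 1.92527
AR% = (RR − 1)/RR × 100 = (1.92527 − 1)/1.92527 × 100 = 48.0594%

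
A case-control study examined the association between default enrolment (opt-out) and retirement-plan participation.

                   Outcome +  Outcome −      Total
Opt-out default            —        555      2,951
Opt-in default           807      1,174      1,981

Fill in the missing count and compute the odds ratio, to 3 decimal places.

6.280

The missing cell is in the exposed row: 2951 − 555 = 2396.
So a = 2396, b = 555, c = 807, d = 1174.
OR = (a·d)/(b·c) = (2396 × 1174) / (555 × 807) = 2812904 / 447885 = 6.28042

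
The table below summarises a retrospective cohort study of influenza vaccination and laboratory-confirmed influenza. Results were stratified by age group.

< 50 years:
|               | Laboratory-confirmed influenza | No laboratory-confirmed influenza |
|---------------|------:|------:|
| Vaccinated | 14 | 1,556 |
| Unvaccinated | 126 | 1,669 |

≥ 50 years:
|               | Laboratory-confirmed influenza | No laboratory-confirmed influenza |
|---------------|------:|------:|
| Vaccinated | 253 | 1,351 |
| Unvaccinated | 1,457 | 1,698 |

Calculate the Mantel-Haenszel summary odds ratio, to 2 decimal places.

OR_MH = Σ(aᵢdᵢ/nᵢ) / Σ(bᵢcᵢ/nᵢ), where nᵢ is the stratum total.
Stratum 1 (< 50 years): n = 3365; a·d/n = 14·1669/3365 = 6.9438; b·c/n = 1556·126/3365 = 58.2633
Stratum 2 (≥ 50 years): n = 4759; a·d/n = 253·1698/4759 = 90.2698; b·c/n = 1351·1457/4759 = 413.6178
OR_MH = (6.9438 + 90.2698) / (58.2633 + 413.6178) = 97.2136 / 471.8811 = 0.20601

0.21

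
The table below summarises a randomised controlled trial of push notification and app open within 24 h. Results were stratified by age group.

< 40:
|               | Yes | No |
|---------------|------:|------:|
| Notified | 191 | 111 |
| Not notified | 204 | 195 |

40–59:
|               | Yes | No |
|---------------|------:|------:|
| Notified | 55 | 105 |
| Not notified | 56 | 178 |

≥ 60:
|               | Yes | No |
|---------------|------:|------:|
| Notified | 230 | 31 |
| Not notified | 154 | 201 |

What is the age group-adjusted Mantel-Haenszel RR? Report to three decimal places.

RR_MH = Σ(aᵢ·n₀ᵢ/nᵢ) / Σ(cᵢ·n₁ᵢ/nᵢ), with n₁ᵢ = aᵢ+bᵢ (exposed), n₀ᵢ = cᵢ+dᵢ (unexposed), nᵢ = n₁ᵢ+n₀ᵢ.
Stratum 1 (< 40): n₁ = 302, n₀ = 399, n = 701; a·n₀/n = 191·399/701 = 108.7147; c·n₁/n = 204·302/701 = 87.8859
Stratum 2 (40–59): n₁ = 160, n₀ = 234, n = 394; a·n₀/n = 55·234/394 = 32.6650; c·n₁/n = 56·160/394 = 22.7411
Stratum 3 (≥ 60): n₁ = 261, n₀ = 355, n = 616; a·n₀/n = 230·355/616 = 132.5487; c·n₁/n = 154·261/616 = 65.2500
RR_MH = (108.7147 + 32.6650 + 132.5487) / (87.8859 + 22.7411 + 65.2500) = 273.9284 / 175.8770 = 1.55750

1.557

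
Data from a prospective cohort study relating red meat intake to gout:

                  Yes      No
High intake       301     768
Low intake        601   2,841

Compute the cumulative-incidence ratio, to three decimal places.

1.613

Cells: a = 301, b = 768, c = 601, d = 2841.
Risk in exposed = 301/1069 = 0.28157; risk in unexposed = 601/3442 = 0.17461.
RR = 0.28157 / 0.17461 = 1.61259
The risk among the exposed is 1.61 times that among the unexposed.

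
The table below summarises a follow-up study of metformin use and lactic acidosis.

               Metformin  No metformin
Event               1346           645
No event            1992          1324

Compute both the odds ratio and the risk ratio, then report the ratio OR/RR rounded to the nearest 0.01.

1.13

Reading the table with exposure as columns: a = 1346 (Metformin, case), b = 1992 (Metformin, non-case), c = 645 (No metformin, case), d = 1324.
OR = (1346·1324)/(1992·645) = 1782104/1284840 = 1.38702
Risk in exposed = 1346/3338 = 0.40324; risk in unexposed = 645/1969 = 0.32758; RR = 1.23096
OR/RR = 1.38702 / 1.23096 = 1.12678
The outcome is not rare, so the OR lies further from 1 than the RR.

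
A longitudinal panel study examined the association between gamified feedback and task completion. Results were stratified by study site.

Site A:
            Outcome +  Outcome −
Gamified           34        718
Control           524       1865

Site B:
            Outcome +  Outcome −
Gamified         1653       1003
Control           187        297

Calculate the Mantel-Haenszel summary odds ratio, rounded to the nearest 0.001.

0.983

OR_MH = Σ(aᵢdᵢ/nᵢ) / Σ(bᵢcᵢ/nᵢ), where nᵢ is the stratum total.
Stratum 1 (Site A): n = 3141; a·d/n = 34·1865/3141 = 20.1878; b·c/n = 718·524/3141 = 119.7810
Stratum 2 (Site B): n = 3140; a·d/n = 1653·297/3140 = 156.3506; b·c/n = 1003·187/3140 = 59.7328
OR_MH = (20.1878 + 156.3506) / (119.7810 + 59.7328) = 176.5385 / 179.5138 = 0.98343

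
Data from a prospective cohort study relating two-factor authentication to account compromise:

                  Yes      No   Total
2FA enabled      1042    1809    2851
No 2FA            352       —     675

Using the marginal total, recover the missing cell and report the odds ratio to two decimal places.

The missing cell is in the unexposed row: 675 − 352 = 323.
So a = 1042, b = 1809, c = 352, d = 323.
OR = (a·d)/(b·c) = (1042 × 323) / (1809 × 352) = 336566 / 636768 = 0.52855

0.53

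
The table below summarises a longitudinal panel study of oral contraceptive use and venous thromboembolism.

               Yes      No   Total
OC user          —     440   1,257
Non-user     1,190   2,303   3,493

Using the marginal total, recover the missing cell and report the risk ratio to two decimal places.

The missing cell is in the exposed row: 1257 − 440 = 817.
So a = 817, b = 440, c = 1190, d = 2303.
RR = [a/(a+b)] / [c/(c+d)] = (817/1257) / (1190/3493) = 0.64996/0.34068 = 1.90782

1.91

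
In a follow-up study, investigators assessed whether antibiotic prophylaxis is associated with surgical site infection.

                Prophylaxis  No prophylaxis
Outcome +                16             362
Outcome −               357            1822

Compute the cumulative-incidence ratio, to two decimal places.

0.26

Reading the table with exposure as columns: a = 16 (Prophylaxis, case), b = 357 (Prophylaxis, non-case), c = 362 (No prophylaxis, case), d = 1822.
Risk in exposed = 16/373 = 0.04290; risk in unexposed = 362/2184 = 0.16575.
RR = 0.04290 / 0.16575 = 0.25879
The risk is 74% lower among the exposed than among the unexposed.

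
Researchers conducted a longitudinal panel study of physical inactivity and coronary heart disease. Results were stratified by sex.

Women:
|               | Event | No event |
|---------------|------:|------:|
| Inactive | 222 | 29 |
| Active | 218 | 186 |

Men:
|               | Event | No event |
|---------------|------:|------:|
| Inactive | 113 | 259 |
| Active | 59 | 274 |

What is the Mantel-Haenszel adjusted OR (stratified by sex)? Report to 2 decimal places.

OR_MH = Σ(aᵢdᵢ/nᵢ) / Σ(bᵢcᵢ/nᵢ), where nᵢ is the stratum total.
Stratum 1 (Women): n = 655; a·d/n = 222·186/655 = 63.0412; b·c/n = 29·218/655 = 9.6519
Stratum 2 (Men): n = 705; a·d/n = 113·274/705 = 43.9177; b·c/n = 259·59/705 = 21.6752
OR_MH = (63.0412 + 43.9177) / (9.6519 + 21.6752) = 106.9590 / 31.3271 = 3.41426

3.41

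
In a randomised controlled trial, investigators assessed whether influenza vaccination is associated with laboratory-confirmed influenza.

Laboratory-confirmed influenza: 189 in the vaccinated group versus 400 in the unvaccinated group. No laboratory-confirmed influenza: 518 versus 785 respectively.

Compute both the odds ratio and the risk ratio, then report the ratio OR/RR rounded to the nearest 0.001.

From the description: a = 189, b = 518, c = 400, d = 785.
OR = (189·785)/(518·400) = 148365/207200 = 0.71605
Risk in exposed = 189/707 = 0.26733; risk in unexposed = 400/1185 = 0.33755; RR = 0.79196
OR/RR = 0.71605 / 0.79196 = 0.90415
The outcome is not rare, so the OR lies further from 1 than the RR.

0.904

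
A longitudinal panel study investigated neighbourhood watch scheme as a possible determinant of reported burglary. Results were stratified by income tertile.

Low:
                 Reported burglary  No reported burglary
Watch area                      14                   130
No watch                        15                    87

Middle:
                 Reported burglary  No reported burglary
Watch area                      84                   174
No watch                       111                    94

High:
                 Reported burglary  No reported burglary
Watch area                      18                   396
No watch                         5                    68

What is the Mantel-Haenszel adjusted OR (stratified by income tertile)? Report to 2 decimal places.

OR_MH = Σ(aᵢdᵢ/nᵢ) / Σ(bᵢcᵢ/nᵢ), where nᵢ is the stratum total.
Stratum 1 (Low): n = 246; a·d/n = 14·87/246 = 4.9512; b·c/n = 130·15/246 = 7.9268
Stratum 2 (Middle): n = 463; a·d/n = 84·94/463 = 17.0540; b·c/n = 174·111/463 = 41.7149
Stratum 3 (High): n = 487; a·d/n = 18·68/487 = 2.5133; b·c/n = 396·5/487 = 4.0657
OR_MH = (4.9512 + 17.0540 + 2.5133) / (7.9268 + 41.7149 + 4.0657) = 24.5186 / 53.7074 = 0.45652

0.46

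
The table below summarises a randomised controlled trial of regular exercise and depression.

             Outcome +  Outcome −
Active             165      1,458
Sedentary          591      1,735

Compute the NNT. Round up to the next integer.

Risk in treated group = 165/1623 = 0.10166; risk in control = 591/2326 = 0.25408.
Absolute risk reduction = 0.25408 − 0.10166 = 0.15242
NNT = 1 / ARR = 1 / 0.15242 = 6.561 → round up → 7

7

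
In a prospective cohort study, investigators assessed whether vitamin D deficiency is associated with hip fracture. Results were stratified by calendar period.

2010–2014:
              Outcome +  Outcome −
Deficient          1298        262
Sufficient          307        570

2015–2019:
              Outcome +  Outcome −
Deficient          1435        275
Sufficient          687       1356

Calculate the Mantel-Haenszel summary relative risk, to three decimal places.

RR_MH = Σ(aᵢ·n₀ᵢ/nᵢ) / Σ(cᵢ·n₁ᵢ/nᵢ), with n₁ᵢ = aᵢ+bᵢ (exposed), n₀ᵢ = cᵢ+dᵢ (unexposed), nᵢ = n₁ᵢ+n₀ᵢ.
Stratum 1 (2010–2014): n₁ = 1560, n₀ = 877, n = 2437; a·n₀/n = 1298·877/2437 = 467.1096; c·n₁/n = 307·1560/2437 = 196.5203
Stratum 2 (2015–2019): n₁ = 1710, n₀ = 2043, n = 3753; a·n₀/n = 1435·2043/3753 = 781.1631; c·n₁/n = 687·1710/3753 = 313.0216
RR_MH = (467.1096 + 781.1631) / (196.5203 + 313.0216) = 1248.2726 / 509.5419 = 2.44979

2.450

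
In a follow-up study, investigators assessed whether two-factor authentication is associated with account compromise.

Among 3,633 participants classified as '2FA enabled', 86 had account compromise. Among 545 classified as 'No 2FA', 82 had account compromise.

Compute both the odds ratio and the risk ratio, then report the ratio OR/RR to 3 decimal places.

0.870

From the description: a = 86, b = 3547, c = 82, d = 463.
OR = (86·463)/(3547·82) = 39818/290854 = 0.13690
Risk in exposed = 86/3633 = 0.02367; risk in unexposed = 82/545 = 0.15046; RR = 0.15733
OR/RR = 0.13690 / 0.15733 = 0.87014
The outcome is not rare, so the OR lies further from 1 than the RR.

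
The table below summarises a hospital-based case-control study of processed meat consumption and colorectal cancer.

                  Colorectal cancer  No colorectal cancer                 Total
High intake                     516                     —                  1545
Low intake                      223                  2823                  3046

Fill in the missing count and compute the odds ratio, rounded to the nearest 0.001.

6.348

The missing cell is in the exposed row: 1545 − 516 = 1029.
So a = 516, b = 1029, c = 223, d = 2823.
OR = (a·d)/(b·c) = (516 × 2823) / (1029 × 223) = 1456668 / 229467 = 6.34805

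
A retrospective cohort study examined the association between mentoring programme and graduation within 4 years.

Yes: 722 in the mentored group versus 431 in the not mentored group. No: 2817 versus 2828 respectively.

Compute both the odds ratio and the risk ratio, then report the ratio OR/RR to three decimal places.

From the description: a = 722, b = 2817, c = 431, d = 2828.
OR = (722·2828)/(2817·431) = 2041816/1214127 = 1.68172
Risk in exposed = 722/3539 = 0.20401; risk in unexposed = 431/3259 = 0.13225; RR = 1.54264
OR/RR = 1.68172 / 1.54264 = 1.09016
The outcome is not rare, so the OR lies further from 1 than the RR.

1.090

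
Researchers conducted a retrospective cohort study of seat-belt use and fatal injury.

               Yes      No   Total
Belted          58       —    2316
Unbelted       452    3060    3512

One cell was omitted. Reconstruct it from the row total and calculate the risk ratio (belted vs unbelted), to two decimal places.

The missing cell is in the exposed row: 2316 − 58 = 2258.
So a = 58, b = 2258, c = 452, d = 3060.
RR = [a/(a+b)] / [c/(c+d)] = (58/2316) / (452/3512) = 0.02504/0.12870 = 0.19458

0.19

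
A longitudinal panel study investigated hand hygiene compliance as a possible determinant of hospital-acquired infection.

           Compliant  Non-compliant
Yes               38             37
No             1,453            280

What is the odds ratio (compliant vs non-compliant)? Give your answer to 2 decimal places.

0.20

Reading the table with exposure as columns: a = 38 (Compliant, case), b = 1453 (Compliant, non-case), c = 37 (Non-compliant, case), d = 280.
OR = (a·d)/(b·c) = (38 × 280) / (1453 × 37) = 10640 / 53761 = 0.19791
Exposure is associated with lower odds of hospital-acquired infection (OR = 0.20 < 1).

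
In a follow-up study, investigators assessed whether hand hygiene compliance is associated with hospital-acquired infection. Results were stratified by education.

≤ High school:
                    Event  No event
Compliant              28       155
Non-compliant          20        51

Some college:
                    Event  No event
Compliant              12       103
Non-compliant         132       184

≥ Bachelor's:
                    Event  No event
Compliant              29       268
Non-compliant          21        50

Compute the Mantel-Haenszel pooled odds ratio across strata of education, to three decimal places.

0.249

OR_MH = Σ(aᵢdᵢ/nᵢ) / Σ(bᵢcᵢ/nᵢ), where nᵢ is the stratum total.
Stratum 1 (≤ High school): n = 254; a·d/n = 28·51/254 = 5.6220; b·c/n = 155·20/254 = 12.2047
Stratum 2 (Some college): n = 431; a·d/n = 12·184/431 = 5.1230; b·c/n = 103·132/431 = 31.5452
Stratum 3 (≥ Bachelor's): n = 368; a·d/n = 29·50/368 = 3.9402; b·c/n = 268·21/368 = 15.2935
OR_MH = (5.6220 + 5.1230 + 3.9402) / (12.2047 + 31.5452 + 15.2935) = 14.6852 / 59.0434 = 0.24872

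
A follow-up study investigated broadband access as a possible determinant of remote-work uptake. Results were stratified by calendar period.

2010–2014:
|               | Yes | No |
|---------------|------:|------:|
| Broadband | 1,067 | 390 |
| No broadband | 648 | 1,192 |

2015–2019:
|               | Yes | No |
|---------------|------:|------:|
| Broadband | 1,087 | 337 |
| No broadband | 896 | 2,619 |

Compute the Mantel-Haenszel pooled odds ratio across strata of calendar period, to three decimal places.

6.983

OR_MH = Σ(aᵢdᵢ/nᵢ) / Σ(bᵢcᵢ/nᵢ), where nᵢ is the stratum total.
Stratum 1 (2010–2014): n = 3297; a·d/n = 1067·1192/3297 = 385.7640; b·c/n = 390·648/3297 = 76.6515
Stratum 2 (2015–2019): n = 4939; a·d/n = 1087·2619/4939 = 576.4027; b·c/n = 337·896/4939 = 61.1363
OR_MH = (385.7640 + 576.4027) / (76.6515 + 61.1363) = 962.1667 / 137.7878 = 6.98296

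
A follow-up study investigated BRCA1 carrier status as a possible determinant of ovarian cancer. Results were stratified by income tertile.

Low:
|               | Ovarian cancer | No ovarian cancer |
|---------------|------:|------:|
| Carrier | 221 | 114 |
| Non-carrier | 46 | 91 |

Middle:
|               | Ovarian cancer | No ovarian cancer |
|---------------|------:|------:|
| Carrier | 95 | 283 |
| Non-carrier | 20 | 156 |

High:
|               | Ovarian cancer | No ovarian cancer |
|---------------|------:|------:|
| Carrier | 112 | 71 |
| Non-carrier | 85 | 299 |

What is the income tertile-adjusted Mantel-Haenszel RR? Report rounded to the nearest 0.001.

RR_MH = Σ(aᵢ·n₀ᵢ/nᵢ) / Σ(cᵢ·n₁ᵢ/nᵢ), with n₁ᵢ = aᵢ+bᵢ (exposed), n₀ᵢ = cᵢ+dᵢ (unexposed), nᵢ = n₁ᵢ+n₀ᵢ.
Stratum 1 (Low): n₁ = 335, n₀ = 137, n = 472; a·n₀/n = 221·137/472 = 64.1462; c·n₁/n = 46·335/472 = 32.6483
Stratum 2 (Middle): n₁ = 378, n₀ = 176, n = 554; a·n₀/n = 95·176/554 = 30.1805; c·n₁/n = 20·378/554 = 13.6462
Stratum 3 (High): n₁ = 183, n₀ = 384, n = 567; a·n₀/n = 112·384/567 = 75.8519; c·n₁/n = 85·183/567 = 27.4339
RR_MH = (64.1462 + 30.1805 + 75.8519) / (32.6483 + 13.6462 + 27.4339) = 170.1785 / 73.7284 = 2.30818

2.308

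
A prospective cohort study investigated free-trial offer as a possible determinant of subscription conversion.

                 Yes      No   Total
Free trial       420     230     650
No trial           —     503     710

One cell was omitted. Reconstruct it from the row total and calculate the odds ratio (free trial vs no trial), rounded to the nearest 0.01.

The missing cell is in the unexposed row: 710 − 503 = 207.
So a = 420, b = 230, c = 207, d = 503.
OR = (a·d)/(b·c) = (420 × 503) / (230 × 207) = 211260 / 47610 = 4.43730

4.44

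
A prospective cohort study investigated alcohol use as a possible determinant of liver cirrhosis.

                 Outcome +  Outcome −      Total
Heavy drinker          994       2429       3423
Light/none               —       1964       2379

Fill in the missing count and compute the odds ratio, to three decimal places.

1.937

The missing cell is in the unexposed row: 2379 − 1964 = 415.
So a = 994, b = 2429, c = 415, d = 1964.
OR = (a·d)/(b·c) = (994 × 1964) / (2429 × 415) = 1952216 / 1008035 = 1.93665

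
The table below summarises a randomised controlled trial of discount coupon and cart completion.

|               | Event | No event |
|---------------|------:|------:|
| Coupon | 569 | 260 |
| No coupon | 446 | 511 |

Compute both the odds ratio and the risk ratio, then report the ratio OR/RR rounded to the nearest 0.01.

Cells: a = 569, b = 260, c = 446, d = 511.
OR = (569·511)/(260·446) = 290759/115960 = 2.50741
Risk in exposed = 569/829 = 0.68637; risk in unexposed = 446/957 = 0.46604; RR = 1.47277
OR/RR = 2.50741 / 1.47277 = 1.70251
The outcome is not rare, so the OR lies further from 1 than the RR.

1.70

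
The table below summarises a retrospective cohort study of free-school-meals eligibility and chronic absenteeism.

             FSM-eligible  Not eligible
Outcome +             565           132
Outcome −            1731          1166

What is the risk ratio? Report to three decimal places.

2.420

Reading the table with exposure as columns: a = 565 (FSM-eligible, case), b = 1731 (FSM-eligible, non-case), c = 132 (Not eligible, case), d = 1166.
Risk in exposed = 565/2296 = 0.24608; risk in unexposed = 132/1298 = 0.10169.
RR = 0.24608 / 0.10169 = 2.41979
The risk among the exposed is 2.42 times that among the unexposed.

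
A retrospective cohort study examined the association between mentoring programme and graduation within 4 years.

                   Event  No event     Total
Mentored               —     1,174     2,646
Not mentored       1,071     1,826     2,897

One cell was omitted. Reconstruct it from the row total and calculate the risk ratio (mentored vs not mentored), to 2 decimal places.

The missing cell is in the exposed row: 2646 − 1174 = 1472.
So a = 1472, b = 1174, c = 1071, d = 1826.
RR = [a/(a+b)] / [c/(c+d)] = (1472/2646) / (1071/2897) = 0.55631/0.36969 = 1.50479

1.50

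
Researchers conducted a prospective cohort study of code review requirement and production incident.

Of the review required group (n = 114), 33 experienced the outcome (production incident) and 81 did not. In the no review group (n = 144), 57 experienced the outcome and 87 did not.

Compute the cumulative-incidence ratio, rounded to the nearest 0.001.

From the description: a = 33, b = 81, c = 57, d = 87.
Risk in exposed = 33/114 = 0.28947; risk in unexposed = 57/144 = 0.39583.
RR = 0.28947 / 0.39583 = 0.73130
The risk is 27% lower among the exposed than among the unexposed.

0.731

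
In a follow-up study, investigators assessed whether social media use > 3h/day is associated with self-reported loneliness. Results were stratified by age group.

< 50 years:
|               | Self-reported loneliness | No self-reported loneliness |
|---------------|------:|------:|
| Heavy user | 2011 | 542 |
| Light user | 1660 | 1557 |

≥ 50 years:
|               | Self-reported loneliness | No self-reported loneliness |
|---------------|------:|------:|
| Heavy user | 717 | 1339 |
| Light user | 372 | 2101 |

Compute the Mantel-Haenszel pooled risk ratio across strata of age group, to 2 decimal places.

RR_MH = Σ(aᵢ·n₀ᵢ/nᵢ) / Σ(cᵢ·n₁ᵢ/nᵢ), with n₁ᵢ = aᵢ+bᵢ (exposed), n₀ᵢ = cᵢ+dᵢ (unexposed), nᵢ = n₁ᵢ+n₀ᵢ.
Stratum 1 (< 50 years): n₁ = 2553, n₀ = 3217, n = 5770; a·n₀/n = 2011·3217/5770 = 1121.2109; c·n₁/n = 1660·2553/5770 = 734.4853
Stratum 2 (≥ 50 years): n₁ = 2056, n₀ = 2473, n = 4529; a·n₀/n = 717·2473/4529 = 391.5083; c·n₁/n = 372·2056/4529 = 168.8744
RR_MH = (1121.2109 + 391.5083) / (734.4853 + 168.8744) = 1512.7192 / 903.3596 = 1.67455

1.67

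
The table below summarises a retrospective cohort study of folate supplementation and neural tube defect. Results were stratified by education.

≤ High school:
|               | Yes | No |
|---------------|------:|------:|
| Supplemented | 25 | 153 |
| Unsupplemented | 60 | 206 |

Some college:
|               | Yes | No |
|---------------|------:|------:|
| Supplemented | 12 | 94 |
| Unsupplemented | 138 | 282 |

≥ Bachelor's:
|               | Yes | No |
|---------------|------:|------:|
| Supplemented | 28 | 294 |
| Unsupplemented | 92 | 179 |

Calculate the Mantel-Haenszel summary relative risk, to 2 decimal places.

0.37

RR_MH = Σ(aᵢ·n₀ᵢ/nᵢ) / Σ(cᵢ·n₁ᵢ/nᵢ), with n₁ᵢ = aᵢ+bᵢ (exposed), n₀ᵢ = cᵢ+dᵢ (unexposed), nᵢ = n₁ᵢ+n₀ᵢ.
Stratum 1 (≤ High school): n₁ = 178, n₀ = 266, n = 444; a·n₀/n = 25·266/444 = 14.9775; c·n₁/n = 60·178/444 = 24.0541
Stratum 2 (Some college): n₁ = 106, n₀ = 420, n = 526; a·n₀/n = 12·420/526 = 9.5817; c·n₁/n = 138·106/526 = 27.8099
Stratum 3 (≥ Bachelor's): n₁ = 322, n₀ = 271, n = 593; a·n₀/n = 28·271/593 = 12.7960; c·n₁/n = 92·322/593 = 49.9562
RR_MH = (14.9775 + 9.5817 + 12.7960) / (24.0541 + 27.8099 + 49.9562) = 37.3552 / 101.8201 = 0.36687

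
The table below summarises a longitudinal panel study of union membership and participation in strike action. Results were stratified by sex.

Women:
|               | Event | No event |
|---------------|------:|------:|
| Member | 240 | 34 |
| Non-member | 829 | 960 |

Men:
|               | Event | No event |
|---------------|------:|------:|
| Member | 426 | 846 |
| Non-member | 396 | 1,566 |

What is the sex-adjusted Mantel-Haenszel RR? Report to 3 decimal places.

RR_MH = Σ(aᵢ·n₀ᵢ/nᵢ) / Σ(cᵢ·n₁ᵢ/nᵢ), with n₁ᵢ = aᵢ+bᵢ (exposed), n₀ᵢ = cᵢ+dᵢ (unexposed), nᵢ = n₁ᵢ+n₀ᵢ.
Stratum 1 (Women): n₁ = 274, n₀ = 1789, n = 2063; a·n₀/n = 240·1789/2063 = 208.1241; c·n₁/n = 829·274/2063 = 110.1047
Stratum 2 (Men): n₁ = 1272, n₀ = 1962, n = 3234; a·n₀/n = 426·1962/3234 = 258.4453; c·n₁/n = 396·1272/3234 = 155.7551
RR_MH = (208.1241 + 258.4453) / (110.1047 + 155.7551) = 466.5694 / 265.8598 = 1.75495

1.755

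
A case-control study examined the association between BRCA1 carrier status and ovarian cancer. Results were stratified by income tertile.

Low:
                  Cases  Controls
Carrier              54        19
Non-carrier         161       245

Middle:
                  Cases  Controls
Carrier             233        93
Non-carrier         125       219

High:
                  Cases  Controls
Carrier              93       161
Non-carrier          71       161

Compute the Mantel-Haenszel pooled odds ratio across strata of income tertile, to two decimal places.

OR_MH = Σ(aᵢdᵢ/nᵢ) / Σ(bᵢcᵢ/nᵢ), where nᵢ is the stratum total.
Stratum 1 (Low): n = 479; a·d/n = 54·245/479 = 27.6200; b·c/n = 19·161/479 = 6.3862
Stratum 2 (Middle): n = 670; a·d/n = 233·219/670 = 76.1597; b·c/n = 93·125/670 = 17.3507
Stratum 3 (High): n = 486; a·d/n = 93·161/486 = 30.8086; b·c/n = 161·71/486 = 23.5206
OR_MH = (27.6200 + 76.1597 + 30.8086) / (6.3862 + 17.3507 + 23.5206) = 134.5884 / 47.2575 = 2.84798

2.85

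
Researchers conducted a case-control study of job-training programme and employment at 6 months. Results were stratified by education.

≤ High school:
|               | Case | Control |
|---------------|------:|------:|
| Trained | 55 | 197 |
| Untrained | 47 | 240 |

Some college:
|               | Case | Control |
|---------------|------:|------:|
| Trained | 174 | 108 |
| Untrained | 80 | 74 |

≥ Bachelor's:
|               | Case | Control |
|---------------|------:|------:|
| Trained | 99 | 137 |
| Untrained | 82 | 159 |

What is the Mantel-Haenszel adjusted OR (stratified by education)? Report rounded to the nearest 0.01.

1.44

OR_MH = Σ(aᵢdᵢ/nᵢ) / Σ(bᵢcᵢ/nᵢ), where nᵢ is the stratum total.
Stratum 1 (≤ High school): n = 539; a·d/n = 55·240/539 = 24.4898; b·c/n = 197·47/539 = 17.1781
Stratum 2 (Some college): n = 436; a·d/n = 174·74/436 = 29.5321; b·c/n = 108·80/436 = 19.8165
Stratum 3 (≥ Bachelor's): n = 477; a·d/n = 99·159/477 = 33.0000; b·c/n = 137·82/477 = 23.5514
OR_MH = (24.4898 + 29.5321 + 33.0000) / (17.1781 + 19.8165 + 23.5514) = 87.0219 / 60.5460 = 1.43729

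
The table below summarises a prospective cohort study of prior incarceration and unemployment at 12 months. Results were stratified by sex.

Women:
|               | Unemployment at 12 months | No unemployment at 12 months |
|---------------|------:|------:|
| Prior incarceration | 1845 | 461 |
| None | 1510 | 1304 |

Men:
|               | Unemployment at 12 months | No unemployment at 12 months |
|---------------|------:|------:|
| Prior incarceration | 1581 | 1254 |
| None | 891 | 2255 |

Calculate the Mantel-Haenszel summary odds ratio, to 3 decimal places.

3.303

OR_MH = Σ(aᵢdᵢ/nᵢ) / Σ(bᵢcᵢ/nᵢ), where nᵢ is the stratum total.
Stratum 1 (Women): n = 5120; a·d/n = 1845·1304/5120 = 469.8984; b·c/n = 461·1510/5120 = 135.9590
Stratum 2 (Men): n = 5981; a·d/n = 1581·2255/5981 = 596.0801; b·c/n = 1254·891/5981 = 186.8106
OR_MH = (469.8984 + 596.0801) / (135.9590 + 186.8106) = 1065.9785 / 322.7696 = 3.30260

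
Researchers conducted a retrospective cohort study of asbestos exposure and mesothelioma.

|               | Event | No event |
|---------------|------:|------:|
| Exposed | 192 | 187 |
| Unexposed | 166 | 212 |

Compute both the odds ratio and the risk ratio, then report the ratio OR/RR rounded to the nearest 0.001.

1.137

Cells: a = 192, b = 187, c = 166, d = 212.
OR = (192·212)/(187·166) = 40704/31042 = 1.31126
Risk in exposed = 192/379 = 0.50660; risk in unexposed = 166/378 = 0.43915; RR = 1.15357
OR/RR = 1.31126 / 1.15357 = 1.13669
The outcome is not rare, so the OR lies further from 1 than the RR.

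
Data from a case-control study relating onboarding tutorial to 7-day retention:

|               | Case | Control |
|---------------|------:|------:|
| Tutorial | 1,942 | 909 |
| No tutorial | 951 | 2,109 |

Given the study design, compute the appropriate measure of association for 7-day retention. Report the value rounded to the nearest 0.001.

Cells: a = 1942, b = 909, c = 951, d = 2109.
This is a case-control study: participants were sampled on outcome status, so risks in the source population cannot be estimated directly — relative risk is not valid here. The odds ratio is the appropriate measure.
OR = (a·d)/(b·c) = (1942 × 2109) / (909 × 951) = 4095678 / 864459 = 4.73785

4.738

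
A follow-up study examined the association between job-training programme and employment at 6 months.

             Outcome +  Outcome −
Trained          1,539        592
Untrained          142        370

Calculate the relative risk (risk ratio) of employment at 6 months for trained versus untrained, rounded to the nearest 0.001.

Cells: a = 1539, b = 592, c = 142, d = 370.
Risk in exposed = 1539/2131 = 0.72220; risk in unexposed = 142/512 = 0.27734.
RR = 0.72220 / 0.27734 = 2.60397
The risk among the exposed is 2.60 times that among the unexposed.

2.604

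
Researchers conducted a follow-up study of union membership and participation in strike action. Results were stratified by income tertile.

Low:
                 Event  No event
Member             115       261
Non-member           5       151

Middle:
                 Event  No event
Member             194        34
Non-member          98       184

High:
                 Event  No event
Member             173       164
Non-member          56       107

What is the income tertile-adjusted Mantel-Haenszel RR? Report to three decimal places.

RR_MH = Σ(aᵢ·n₀ᵢ/nᵢ) / Σ(cᵢ·n₁ᵢ/nᵢ), with n₁ᵢ = aᵢ+bᵢ (exposed), n₀ᵢ = cᵢ+dᵢ (unexposed), nᵢ = n₁ᵢ+n₀ᵢ.
Stratum 1 (Low): n₁ = 376, n₀ = 156, n = 532; a·n₀/n = 115·156/532 = 33.7218; c·n₁/n = 5·376/532 = 3.5338
Stratum 2 (Middle): n₁ = 228, n₀ = 282, n = 510; a·n₀/n = 194·282/510 = 107.2706; c·n₁/n = 98·228/510 = 43.8118
Stratum 3 (High): n₁ = 337, n₀ = 163, n = 500; a·n₀/n = 173·163/500 = 56.3980; c·n₁/n = 56·337/500 = 37.7440
RR_MH = (33.7218 + 107.2706 + 56.3980) / (3.5338 + 43.8118 + 37.7440) = 197.3904 / 85.0896 = 2.31979

2.320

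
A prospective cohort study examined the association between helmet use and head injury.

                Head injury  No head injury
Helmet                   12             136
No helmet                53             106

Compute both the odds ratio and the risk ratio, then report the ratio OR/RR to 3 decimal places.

Cells: a = 12, b = 136, c = 53, d = 106.
OR = (12·106)/(136·53) = 1272/7208 = 0.17647
Risk in exposed = 12/148 = 0.08108; risk in unexposed = 53/159 = 0.33333; RR = 0.24324
OR/RR = 0.17647 / 0.24324 = 0.72549
The outcome is not rare, so the OR lies further from 1 than the RR.

0.725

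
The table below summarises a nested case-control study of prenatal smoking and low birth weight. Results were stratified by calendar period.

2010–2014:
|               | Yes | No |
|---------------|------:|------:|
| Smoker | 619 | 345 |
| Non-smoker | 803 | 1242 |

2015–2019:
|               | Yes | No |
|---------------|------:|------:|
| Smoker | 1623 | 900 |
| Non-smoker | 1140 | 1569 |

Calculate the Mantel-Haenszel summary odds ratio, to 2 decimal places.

2.58

OR_MH = Σ(aᵢdᵢ/nᵢ) / Σ(bᵢcᵢ/nᵢ), where nᵢ is the stratum total.
Stratum 1 (2010–2014): n = 3009; a·d/n = 619·1242/3009 = 255.4995; b·c/n = 345·803/3009 = 92.0688
Stratum 2 (2015–2019): n = 5232; a·d/n = 1623·1569/5232 = 486.7139; b·c/n = 900·1140/5232 = 196.1009
OR_MH = (255.4995 + 486.7139) / (92.0688 + 196.1009) = 742.2134 / 288.1697 = 2.57561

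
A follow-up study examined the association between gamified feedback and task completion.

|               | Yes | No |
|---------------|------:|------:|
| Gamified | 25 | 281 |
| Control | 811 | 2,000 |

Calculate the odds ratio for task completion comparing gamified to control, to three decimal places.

Cells: a = 25, b = 281, c = 811, d = 2000.
OR = (a·d)/(b·c) = (25 × 2000) / (281 × 811) = 50000 / 227891 = 0.21940
Exposure is associated with lower odds of task completion (OR = 0.22 < 1).

0.219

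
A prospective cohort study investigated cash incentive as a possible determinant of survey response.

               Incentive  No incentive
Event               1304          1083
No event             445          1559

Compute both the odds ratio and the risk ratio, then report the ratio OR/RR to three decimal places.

2.319

Reading the table with exposure as columns: a = 1304 (Incentive, case), b = 445 (Incentive, non-case), c = 1083 (No incentive, case), d = 1559.
OR = (1304·1559)/(445·1083) = 2032936/481935 = 4.21828
Risk in exposed = 1304/1749 = 0.74557; risk in unexposed = 1083/2642 = 0.40992; RR = 1.81883
OR/RR = 4.21828 / 1.81883 = 2.31923
The outcome is not rare, so the OR lies further from 1 than the RR.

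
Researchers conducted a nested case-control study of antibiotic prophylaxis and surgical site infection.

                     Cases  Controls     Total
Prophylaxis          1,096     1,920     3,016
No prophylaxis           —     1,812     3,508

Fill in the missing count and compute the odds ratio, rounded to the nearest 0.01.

0.61

The missing cell is in the unexposed row: 3508 − 1812 = 1696.
So a = 1096, b = 1920, c = 1696, d = 1812.
OR = (a·d)/(b·c) = (1096 × 1812) / (1920 × 1696) = 1985952 / 3256320 = 0.60988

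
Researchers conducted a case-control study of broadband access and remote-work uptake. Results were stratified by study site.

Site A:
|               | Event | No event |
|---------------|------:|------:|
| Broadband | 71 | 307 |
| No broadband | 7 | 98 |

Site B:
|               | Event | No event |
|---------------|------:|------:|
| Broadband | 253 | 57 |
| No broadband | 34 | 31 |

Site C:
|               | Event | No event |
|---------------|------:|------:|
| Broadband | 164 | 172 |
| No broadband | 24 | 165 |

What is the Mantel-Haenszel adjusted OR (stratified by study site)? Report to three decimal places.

4.969

OR_MH = Σ(aᵢdᵢ/nᵢ) / Σ(bᵢcᵢ/nᵢ), where nᵢ is the stratum total.
Stratum 1 (Site A): n = 483; a·d/n = 71·98/483 = 14.4058; b·c/n = 307·7/483 = 4.4493
Stratum 2 (Site B): n = 375; a·d/n = 253·31/375 = 20.9147; b·c/n = 57·34/375 = 5.1680
Stratum 3 (Site C): n = 525; a·d/n = 164·165/525 = 51.5429; b·c/n = 172·24/525 = 7.8629
OR_MH = (14.4058 + 20.9147 + 51.5429) / (4.4493 + 5.1680 + 7.8629) = 86.8633 / 17.4801 = 4.96926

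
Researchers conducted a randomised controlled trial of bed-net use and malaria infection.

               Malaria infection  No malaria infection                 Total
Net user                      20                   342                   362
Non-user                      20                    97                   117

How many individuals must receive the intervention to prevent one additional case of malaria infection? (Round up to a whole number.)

9

Risk in treated group = 20/362 = 0.05525; risk in control = 20/117 = 0.17094.
Absolute risk reduction = 0.17094 − 0.05525 = 0.11569
NNT = 1 / ARR = 1 / 0.11569 = 8.644 → round up → 9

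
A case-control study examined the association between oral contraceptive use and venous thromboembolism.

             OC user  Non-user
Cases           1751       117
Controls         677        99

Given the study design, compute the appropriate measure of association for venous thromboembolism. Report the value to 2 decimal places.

2.19

Reading the table with exposure as columns: a = 1751 (OC user, case), b = 677 (OC user, non-case), c = 117 (Non-user, case), d = 99.
This is a case-control study: participants were sampled on outcome status, so risks in the source population cannot be estimated directly — relative risk is not valid here. The odds ratio is the appropriate measure.
OR = (a·d)/(b·c) = (1751 × 99) / (677 × 117) = 173349 / 79209 = 2.18850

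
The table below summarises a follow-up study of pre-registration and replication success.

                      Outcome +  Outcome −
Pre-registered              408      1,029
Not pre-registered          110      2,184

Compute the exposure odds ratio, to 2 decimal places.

7.87

Cells: a = 408, b = 1029, c = 110, d = 2184.
OR = (a·d)/(b·c) = (408 × 2184) / (1029 × 110) = 891072 / 113190 = 7.87236
The odds of replication success are about 7.87 times as high in the pre-registered group.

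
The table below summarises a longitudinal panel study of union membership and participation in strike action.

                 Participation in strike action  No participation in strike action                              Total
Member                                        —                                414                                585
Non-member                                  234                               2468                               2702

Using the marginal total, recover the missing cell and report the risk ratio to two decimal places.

The missing cell is in the exposed row: 585 − 414 = 171.
So a = 171, b = 414, c = 234, d = 2468.
RR = [a/(a+b)] / [c/(c+d)] = (171/585) / (234/2702) = 0.29231/0.08660 = 3.37528

3.38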